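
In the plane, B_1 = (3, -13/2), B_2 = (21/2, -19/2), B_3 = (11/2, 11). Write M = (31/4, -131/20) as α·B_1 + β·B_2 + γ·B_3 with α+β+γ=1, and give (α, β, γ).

(3/10, 3/5, 1/10)

Signed area of the reference triangle: [B_1B_2B_3] = ½·(3·(-19/2−11) + (21/2)·(11−(-13/2)) + (11/2)·(-13/2−(-19/2))) = ½·(-123/2 + 735/4 + 33/2) = 555/8.
[MB_2B_3] = ½·((31/4)·(-19/2−11) + (21/2)·(11−(-131/20)) + (11/2)·(-131/20−(-19/2))) = ½·(-1271/8 + 7371/40 + 649/40) = 333/16, so the B_1-coordinate is (333/16)/(555/8) = 3/10.
[B_1MB_3] = ½·(3·(-131/20−11) + (31/4)·(11−(-13/2)) + (11/2)·(-13/2−(-131/20))) = ½·(-1053/20 + 1085/8 + 11/40) = 333/8, so the B_2-coordinate is 3/5.
[B_1B_2M] = ½·(3·(-19/2−(-131/20)) + (21/2)·(-131/20−(-13/2)) + (31/4)·(-13/2−(-19/2))) = ½·(-177/20 − 21/40 + 93/4) = 111/16, so the B_3-coordinate is 1/10.
Check: 3/10 + 3/5 + 1/10 = 1.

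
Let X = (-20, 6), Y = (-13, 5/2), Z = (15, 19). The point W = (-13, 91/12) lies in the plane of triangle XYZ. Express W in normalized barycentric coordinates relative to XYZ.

Signed area of the reference triangle: [XYZ] = ½·((-20)·(5/2−19) + (-13)·(19−6) + 15·(6−(5/2))) = ½·(330 − 169 + 105/2) = 427/4.
[WYZ] = ½·((-13)·(5/2−19) + (-13)·(19−(91/12)) + 15·(91/12−(5/2))) = ½·(429/2 − 1781/12 + 305/4) = 427/6, so the X-coordinate is (427/6)/(427/4) = 2/3.
[XWZ] = ½·((-20)·(91/12−19) + (-13)·(19−6) + 15·(6−(91/12))) = ½·(685/3 − 169 − 95/4) = 427/24, so the Y-coordinate is 1/6.
[XYW] = ½·((-20)·(5/2−(91/12)) + (-13)·(91/12−6) + (-13)·(6−(5/2))) = ½·(305/3 − 247/12 − 91/2) = 427/24, so the Z-coordinate is 1/6.

(2/3, 1/6, 1/6)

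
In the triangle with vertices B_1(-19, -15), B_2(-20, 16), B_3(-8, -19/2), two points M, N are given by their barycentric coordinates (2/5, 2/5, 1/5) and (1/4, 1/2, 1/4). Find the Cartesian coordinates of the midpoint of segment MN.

(-679/40, 3/16)

Barycentric coordinates of the midpoint are the average: (13/40, 9/20, 9/40).
Converting: (13/40)·B_1 + (9/20)·B_2 + (9/40)·B_3 = (-679/40, 3/16).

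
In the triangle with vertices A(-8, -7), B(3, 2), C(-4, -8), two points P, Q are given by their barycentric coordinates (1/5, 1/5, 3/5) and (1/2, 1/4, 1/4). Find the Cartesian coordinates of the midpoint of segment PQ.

Barycentric coordinates of the midpoint are the average: (7/20, 9/40, 17/40).
Converting: (7/20)·A + (9/40)·B + (17/40)·C = (-153/40, -27/5).

(-153/40, -27/5)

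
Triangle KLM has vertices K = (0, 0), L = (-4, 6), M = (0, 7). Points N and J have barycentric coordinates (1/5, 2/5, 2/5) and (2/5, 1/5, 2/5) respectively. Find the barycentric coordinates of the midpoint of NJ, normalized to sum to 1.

Since both coordinate triples sum to 1, the midpoint's barycentrics are the componentwise average.
(1/5+2/5)/2 = 3/10; similarly 3/10 and 2/5.

(3/10, 3/10, 2/5)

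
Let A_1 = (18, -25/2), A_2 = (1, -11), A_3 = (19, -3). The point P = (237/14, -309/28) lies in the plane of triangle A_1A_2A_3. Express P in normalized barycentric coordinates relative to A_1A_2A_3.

Signed area of the reference triangle: [A_1A_2A_3] = ½·(18·(-11−(-3)) + 1·(-3−(-25/2)) + 19·(-25/2−(-11))) = ½·(-144 + 19/2 − 57/2) = -163/2.
[PA_2A_3] = ½·((237/14)·(-11−(-3)) + 1·(-3−(-309/28)) + 19·(-309/28−(-11))) = ½·(-948/7 + 225/28 − 19/28) = -1793/28, so the A_1-coordinate is (-1793/28)/(-163/2) = 11/14.
[A_1PA_3] = ½·(18·(-309/28−(-3)) + (237/14)·(-3−(-25/2)) + 19·(-25/2−(-309/28))) = ½·(-2025/14 + 4503/28 − 779/28) = -163/28, so the A_2-coordinate is 1/14.
[A_1A_2P] = ½·(18·(-11−(-309/28)) + 1·(-309/28−(-25/2)) + (237/14)·(-25/2−(-11))) = ½·(9/14 + 41/28 − 711/28) = -163/14, so the A_3-coordinate is 1/7.
Check: 11/14 + 1/14 + 1/7 = 1.

(11/14, 1/14, 1/7)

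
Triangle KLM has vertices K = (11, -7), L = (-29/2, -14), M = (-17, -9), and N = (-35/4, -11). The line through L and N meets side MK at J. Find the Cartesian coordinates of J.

Barycentric coordinates of N with respect to KLM: (1/4, 1/2, 1/4).
On side MK the L-coordinate is zero; dropping N's L-weight 1/2 and renormalizing the remaining 1/4 : 1/4 gives weights 1/2, 1/2 on M, K.
J = (1/2)·(-17, -9) + (1/2)·(11, -7) = (-3, -8).

(-3, -8)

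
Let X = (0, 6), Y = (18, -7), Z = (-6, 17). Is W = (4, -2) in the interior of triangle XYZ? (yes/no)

no

Barycentric coordinates of W: (9/5, -1/30, -23/30).
The three coordinates are positive, negative, negative; a point is interior exactly when all three are positive.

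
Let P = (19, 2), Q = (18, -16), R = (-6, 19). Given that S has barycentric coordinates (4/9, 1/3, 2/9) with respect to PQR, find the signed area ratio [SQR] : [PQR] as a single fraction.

4/9

The signed ratio [SQR]/[PQR] equals the barycentric coordinate of S at vertex P, which is 4/9.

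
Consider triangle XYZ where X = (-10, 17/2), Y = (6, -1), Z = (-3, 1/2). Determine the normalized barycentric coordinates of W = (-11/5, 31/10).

(2/5, 2/5, 1/5)

Signed area of the reference triangle: [XYZ] = ½·((-10)·(-1−(1/2)) + 6·(1/2−(17/2)) + (-3)·(17/2−(-1))) = ½·(15 − 48 − 57/2) = -123/4.
[WYZ] = ½·((-11/5)·(-1−(1/2)) + 6·(1/2−(31/10)) + (-3)·(31/10−(-1))) = ½·(33/10 − 78/5 − 123/10) = -123/10, so the X-coordinate is (-123/10)/(-123/4) = 2/5.
[XWZ] = ½·((-10)·(31/10−(1/2)) + (-11/5)·(1/2−(17/2)) + (-3)·(17/2−(31/10))) = ½·(-26 + 88/5 − 81/5) = -123/10, so the Y-coordinate is 2/5.
[XYW] = ½·((-10)·(-1−(31/10)) + 6·(31/10−(17/2)) + (-11/5)·(17/2−(-1))) = ½·(41 − 162/5 − 209/10) = -123/20, so the Z-coordinate is 1/5.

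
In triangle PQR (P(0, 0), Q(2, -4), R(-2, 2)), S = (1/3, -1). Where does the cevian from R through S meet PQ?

(4/5, -8/5)

Barycentric coordinates of S with respect to PQR: (1/2, 1/3, 1/6).
On side PQ the R-coordinate is zero; dropping S's R-weight 1/6 and renormalizing the remaining 1/2 : 1/3 gives weights 3/5, 2/5 on P, Q.
T = (3/5)·(0, 0) + (2/5)·(2, -4) = (4/5, -8/5).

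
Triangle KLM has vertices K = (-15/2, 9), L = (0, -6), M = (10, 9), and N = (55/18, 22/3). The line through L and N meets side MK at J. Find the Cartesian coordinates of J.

(55/16, 9)

Barycentric coordinates of N with respect to KLM: (1/3, 1/9, 5/9).
On side MK the L-coordinate is zero; dropping N's L-weight 1/9 and renormalizing the remaining 5/9 : 1/3 gives weights 5/8, 3/8 on M, K.
J = (5/8)·(10, 9) + (3/8)·(-15/2, 9) = (55/16, 9).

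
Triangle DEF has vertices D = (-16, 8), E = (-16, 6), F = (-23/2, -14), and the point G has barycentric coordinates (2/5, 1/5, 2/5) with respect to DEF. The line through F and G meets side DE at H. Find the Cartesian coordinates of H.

(-16, 22/3)

Line FG meets DE where the F-coordinate vanishes; zeroing G's F-weight and renormalizing leaves D, E-weights 2/5 : 1/5 → (2/3, 1/3).
So H = (2/3)·D + (1/3)·E = (-16, 22/3).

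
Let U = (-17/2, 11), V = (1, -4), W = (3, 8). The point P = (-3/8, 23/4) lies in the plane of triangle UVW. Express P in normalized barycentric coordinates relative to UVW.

(1/4, 1/4, 1/2)

Signed area of the reference triangle: [UVW] = ½·((-17/2)·(-4−8) + 1·(8−11) + 3·(11−(-4))) = ½·(102 − 3 + 45) = 72.
[PVW] = ½·((-3/8)·(-4−8) + 1·(8−(23/4)) + 3·(23/4−(-4))) = ½·(9/2 + 9/4 + 117/4) = 18, so the U-coordinate is 18/72 = 1/4.
[UPW] = ½·((-17/2)·(23/4−8) + (-3/8)·(8−11) + 3·(11−(23/4))) = ½·(153/8 + 9/8 + 63/4) = 18, so the V-coordinate is 1/4.
[UVP] = ½·((-17/2)·(-4−(23/4)) + 1·(23/4−11) + (-3/8)·(11−(-4))) = ½·(663/8 − 21/4 − 45/8) = 36, so the W-coordinate is 1/2.
Check: 1/4 + 1/4 + 1/2 = 1.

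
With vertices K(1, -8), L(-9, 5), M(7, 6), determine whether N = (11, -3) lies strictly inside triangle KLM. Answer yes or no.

no

Barycentric coordinates of N: (74/109, -55/109, 90/109).
The three coordinates are positive, negative, positive; a point is interior exactly when all three are positive.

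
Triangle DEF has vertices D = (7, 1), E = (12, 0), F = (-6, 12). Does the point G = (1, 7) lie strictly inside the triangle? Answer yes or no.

Barycentric coordinates of G: (1/7, 2/7, 4/7).
The three coordinates are positive, positive, positive; a point is interior exactly when all three are positive.

yes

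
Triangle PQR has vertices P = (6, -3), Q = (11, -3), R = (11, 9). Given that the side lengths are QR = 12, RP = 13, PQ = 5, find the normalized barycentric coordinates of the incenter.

The incenter has barycentric coordinates proportional to the opposite side lengths: (12 : 13 : 5).
Normalizing by 12+13+5 = 30 gives (2/5, 13/30, 1/6).

(2/5, 13/30, 1/6)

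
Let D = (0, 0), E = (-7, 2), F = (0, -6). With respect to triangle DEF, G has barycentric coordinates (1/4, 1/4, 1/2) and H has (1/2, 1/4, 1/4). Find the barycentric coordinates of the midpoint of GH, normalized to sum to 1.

(3/8, 1/4, 3/8)

Since both coordinate triples sum to 1, the midpoint's barycentrics are the componentwise average.
(1/4+1/2)/2 = 3/8; similarly 1/4 and 3/8.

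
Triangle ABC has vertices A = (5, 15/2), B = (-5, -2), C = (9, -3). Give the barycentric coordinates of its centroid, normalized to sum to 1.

(1/3, 1/3, 1/3)

The centroid is the average of the vertices, so each weight is 1/3.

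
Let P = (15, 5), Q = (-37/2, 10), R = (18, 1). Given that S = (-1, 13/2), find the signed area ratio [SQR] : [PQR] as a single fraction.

1/4

[PQR] = ½·(15·(10−1) + (-37/2)·(1−5) + 18·(5−10)) = ½·(135 + 74 − 90) = 119/2.
[SQR] = ½·((-1)·(10−1) + (-37/2)·(1−(13/2)) + 18·(13/2−10)) = ½·(-9 + 407/4 − 63) = 119/8, so the ratio is (119/8)/(119/2) = 1/4.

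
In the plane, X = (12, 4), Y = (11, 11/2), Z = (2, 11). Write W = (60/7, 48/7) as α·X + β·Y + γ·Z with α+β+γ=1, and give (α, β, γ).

(1/7, 4/7, 2/7)

Signed area of the reference triangle: [XYZ] = ½·(12·(11/2−11) + 11·(11−4) + 2·(4−(11/2))) = ½·(-66 + 77 − 3) = 4.
[WYZ] = ½·((60/7)·(11/2−11) + 11·(11−(48/7)) + 2·(48/7−(11/2))) = ½·(-330/7 + 319/7 + 19/7) = 4/7, so the X-coordinate is (4/7)/4 = 1/7.
[XWZ] = ½·(12·(48/7−11) + (60/7)·(11−4) + 2·(4−(48/7))) = ½·(-348/7 + 60 − 40/7) = 16/7, so the Y-coordinate is 4/7.
[XYW] = ½·(12·(11/2−(48/7)) + 11·(48/7−4) + (60/7)·(4−(11/2))) = ½·(-114/7 + 220/7 − 90/7) = 8/7, so the Z-coordinate is 2/7.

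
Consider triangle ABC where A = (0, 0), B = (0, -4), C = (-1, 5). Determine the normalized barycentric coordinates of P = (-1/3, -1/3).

Signed area of the reference triangle: [ABC] = ½·(0·(-4−5) + 0·(5−0) + (-1)·(0−(-4))) = ½·(0 + 0 − 4) = -2.
[PBC] = ½·((-1/3)·(-4−5) + 0·(5−(-1/3)) + (-1)·(-1/3−(-4))) = ½·(3 + 0 − 11/3) = -1/3, so the A-coordinate is (-1/3)/(-2) = 1/6.
[APC] = ½·(0·(-1/3−5) + (-1/3)·(5−0) + (-1)·(0−(-1/3))) = ½·(0 − 5/3 − 1/3) = -1, so the B-coordinate is 1/2.
[ABP] = ½·(0·(-4−(-1/3)) + 0·(-1/3−0) + (-1/3)·(0−(-4))) = ½·(0 + 0 − 4/3) = -2/3, so the C-coordinate is 1/3.

(1/6, 1/2, 1/3)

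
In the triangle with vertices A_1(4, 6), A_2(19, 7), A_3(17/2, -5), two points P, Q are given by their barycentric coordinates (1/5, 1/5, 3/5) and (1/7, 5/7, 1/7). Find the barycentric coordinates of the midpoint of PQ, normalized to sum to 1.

(6/35, 16/35, 13/35)

Since both coordinate triples sum to 1, the midpoint's barycentrics are the componentwise average.
(1/5+1/7)/2 = 6/35; similarly 16/35 and 13/35.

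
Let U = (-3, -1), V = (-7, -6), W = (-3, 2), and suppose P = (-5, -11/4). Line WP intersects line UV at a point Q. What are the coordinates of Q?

(-17/3, -13/3)

Barycentric coordinates of P with respect to UVW: (1/4, 1/2, 1/4).
On side UV the W-coordinate is zero; dropping P's W-weight 1/4 and renormalizing the remaining 1/4 : 1/2 gives weights 1/3, 2/3 on U, V.
Q = (1/3)·(-3, -1) + (2/3)·(-7, -6) = (-17/3, -13/3).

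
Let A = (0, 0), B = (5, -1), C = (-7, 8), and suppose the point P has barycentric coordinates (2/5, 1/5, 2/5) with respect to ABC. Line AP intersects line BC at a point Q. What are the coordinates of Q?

(-3, 5)

Line AP meets BC where the A-coordinate vanishes; zeroing P's A-weight and renormalizing leaves B, C-weights 1/5 : 2/5 → (1/3, 2/3).
So Q = (1/3)·B + (2/3)·C = (-3, 5).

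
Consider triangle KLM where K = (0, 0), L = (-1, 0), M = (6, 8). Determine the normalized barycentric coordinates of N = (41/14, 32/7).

Signed area of the reference triangle: [KLM] = ½·(0·(0−8) + (-1)·(8−0) + 6·(0−0)) = ½·(0 − 8 + 0) = -4.
[NLM] = ½·((41/14)·(0−8) + (-1)·(8−(32/7)) + 6·(32/7−0)) = ½·(-164/7 − 24/7 + 192/7) = 2/7, so the K-coordinate is (2/7)/(-4) = -1/14.
[KNM] = ½·(0·(32/7−8) + (41/14)·(8−0) + 6·(0−(32/7))) = ½·(0 + 164/7 − 192/7) = -2, so the L-coordinate is 1/2.
[KLN] = ½·(0·(0−(32/7)) + (-1)·(32/7−0) + (41/14)·(0−0)) = ½·(0 − 32/7 + 0) = -16/7, so the M-coordinate is 4/7.

(-1/14, 1/2, 4/7)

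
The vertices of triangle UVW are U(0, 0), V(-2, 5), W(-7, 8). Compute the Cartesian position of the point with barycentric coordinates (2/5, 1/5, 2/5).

(-16/5, 21/5)

P = (2/5)·U + (1/5)·V + (2/5)·W.
x-coordinate: (2/5)·0 + (1/5)·(-2) + (2/5)·(-7) = -16/5.
y-coordinate: (2/5)·0 + (1/5)·5 + (2/5)·8 = 21/5.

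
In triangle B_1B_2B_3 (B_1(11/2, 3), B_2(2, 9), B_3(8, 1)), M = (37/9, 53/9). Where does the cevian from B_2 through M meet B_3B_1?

(27/4, 2)

Barycentric coordinates of M with respect to B_1B_2B_3: (2/9, 5/9, 2/9).
On side B_3B_1 the B_2-coordinate is zero; dropping M's B_2-weight 5/9 and renormalizing the remaining 2/9 : 2/9 gives weights 1/2, 1/2 on B_3, B_1.
N = (1/2)·(8, 1) + (1/2)·(11/2, 3) = (27/4, 2).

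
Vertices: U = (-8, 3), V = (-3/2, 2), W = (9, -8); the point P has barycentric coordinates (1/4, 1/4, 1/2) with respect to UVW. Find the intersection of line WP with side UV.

(-19/4, 5/2)

Line WP meets UV where the W-coordinate vanishes; zeroing P's W-weight and renormalizing leaves U, V-weights 1/4 : 1/4 → (1/2, 1/2).
So Q = (1/2)·U + (1/2)·V = (-19/4, 5/2).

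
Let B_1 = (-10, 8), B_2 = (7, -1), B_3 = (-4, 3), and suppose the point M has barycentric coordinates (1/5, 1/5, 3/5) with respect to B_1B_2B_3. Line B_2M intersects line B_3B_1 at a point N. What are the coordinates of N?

(-11/2, 17/4)

Line B_2M meets B_3B_1 where the B_2-coordinate vanishes; zeroing M's B_2-weight and renormalizing leaves B_3, B_1-weights 3/5 : 1/5 → (3/4, 1/4).
So N = (3/4)·B_3 + (1/4)·B_1 = (-11/2, 17/4).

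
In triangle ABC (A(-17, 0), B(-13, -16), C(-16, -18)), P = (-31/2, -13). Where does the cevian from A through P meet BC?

(-15, -52/3)

Barycentric coordinates of P with respect to ABC: (1/4, 1/4, 1/2).
On side BC the A-coordinate is zero; dropping P's A-weight 1/4 and renormalizing the remaining 1/4 : 1/2 gives weights 1/3, 2/3 on B, C.
Q = (1/3)·(-13, -16) + (2/3)·(-16, -18) = (-15, -52/3).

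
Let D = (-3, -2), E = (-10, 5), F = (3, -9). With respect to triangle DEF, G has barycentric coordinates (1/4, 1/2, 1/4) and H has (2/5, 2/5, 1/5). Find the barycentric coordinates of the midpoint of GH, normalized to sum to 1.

Since both coordinate triples sum to 1, the midpoint's barycentrics are the componentwise average.
(1/4+2/5)/2 = 13/40; similarly 9/20 and 9/40.

(13/40, 9/20, 9/40)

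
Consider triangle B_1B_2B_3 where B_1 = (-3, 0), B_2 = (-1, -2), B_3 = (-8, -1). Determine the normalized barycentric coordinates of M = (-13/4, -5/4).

(1/4, 1/2, 1/4)

Signed area of the reference triangle: [B_1B_2B_3] = ½·((-3)·(-2−(-1)) + (-1)·(-1−0) + (-8)·(0−(-2))) = ½·(3 + 1 − 16) = -6.
[MB_2B_3] = ½·((-13/4)·(-2−(-1)) + (-1)·(-1−(-5/4)) + (-8)·(-5/4−(-2))) = ½·(13/4 − 1/4 − 6) = -3/2, so the B_1-coordinate is (-3/2)/(-6) = 1/4.
[B_1MB_3] = ½·((-3)·(-5/4−(-1)) + (-13/4)·(-1−0) + (-8)·(0−(-5/4))) = ½·(3/4 + 13/4 − 10) = -3, so the B_2-coordinate is 1/2.
[B_1B_2M] = ½·((-3)·(-2−(-5/4)) + (-1)·(-5/4−0) + (-13/4)·(0−(-2))) = ½·(9/4 + 5/4 − 13/2) = -3/2, so the B_3-coordinate is 1/4.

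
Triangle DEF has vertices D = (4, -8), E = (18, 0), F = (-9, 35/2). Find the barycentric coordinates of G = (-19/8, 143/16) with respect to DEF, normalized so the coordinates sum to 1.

Signed area of the reference triangle: [DEF] = ½·(4·(0−(35/2)) + 18·(35/2−(-8)) + (-9)·(-8−0)) = ½·(-70 + 459 + 72) = 461/2.
[GEF] = ½·((-19/8)·(0−(35/2)) + 18·(35/2−(143/16)) + (-9)·(143/16−0)) = ½·(665/16 + 1233/8 − 1287/16) = 461/8, so the D-coordinate is (461/8)/(461/2) = 1/4.
[DGF] = ½·(4·(143/16−(35/2)) + (-19/8)·(35/2−(-8)) + (-9)·(-8−(143/16))) = ½·(-137/4 − 969/16 + 2439/16) = 461/16, so the E-coordinate is 1/8.
[DEG] = ½·(4·(0−(143/16)) + 18·(143/16−(-8)) + (-19/8)·(-8−0)) = ½·(-143/4 + 2439/8 + 19) = 2305/16, so the F-coordinate is 5/8.
Check: 1/4 + 1/8 + 5/8 = 1.

(1/4, 1/8, 5/8)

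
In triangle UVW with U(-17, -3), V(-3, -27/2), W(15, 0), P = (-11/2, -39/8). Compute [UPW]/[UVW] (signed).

1/4

[UVW] = ½·((-17)·(-27/2−0) + (-3)·(0−(-3)) + 15·(-3−(-27/2))) = ½·(459/2 − 9 + 315/2) = 189.
[UPW] = ½·((-17)·(-39/8−0) + (-11/2)·(0−(-3)) + 15·(-3−(-39/8))) = ½·(663/8 − 33/2 + 225/8) = 189/4, so the ratio is (189/4)/189 = 1/4.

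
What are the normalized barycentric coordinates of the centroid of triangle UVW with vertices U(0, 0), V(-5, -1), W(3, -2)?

The centroid is the average of the vertices, so each weight is 1/3.

(1/3, 1/3, 1/3)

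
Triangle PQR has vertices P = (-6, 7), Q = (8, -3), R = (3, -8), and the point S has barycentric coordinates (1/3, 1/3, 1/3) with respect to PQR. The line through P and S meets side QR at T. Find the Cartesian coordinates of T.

Line PS meets QR where the P-coordinate vanishes; zeroing S's P-weight and renormalizing leaves Q, R-weights 1/3 : 1/3 → (1/2, 1/2).
So T = (1/2)·Q + (1/2)·R = (11/2, -11/2).

(11/2, -11/2)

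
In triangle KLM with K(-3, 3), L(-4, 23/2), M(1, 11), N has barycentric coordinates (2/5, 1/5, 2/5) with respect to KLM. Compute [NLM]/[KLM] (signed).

2/5

The signed ratio [NLM]/[KLM] equals the barycentric coordinate of N at vertex K, which is 2/5.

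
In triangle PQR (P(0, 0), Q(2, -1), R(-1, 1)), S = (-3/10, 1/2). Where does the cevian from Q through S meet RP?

Barycentric coordinates of S with respect to PQR: (1/10, 1/5, 7/10).
On side RP the Q-coordinate is zero; dropping S's Q-weight 1/5 and renormalizing the remaining 7/10 : 1/10 gives weights 7/8, 1/8 on R, P.
T = (7/8)·(-1, 1) + (1/8)·(0, 0) = (-7/8, 7/8).

(-7/8, 7/8)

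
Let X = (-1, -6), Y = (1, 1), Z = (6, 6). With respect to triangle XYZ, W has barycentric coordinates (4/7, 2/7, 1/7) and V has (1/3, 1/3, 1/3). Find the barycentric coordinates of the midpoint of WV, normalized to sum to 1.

(19/42, 13/42, 5/21)

Since both coordinate triples sum to 1, the midpoint's barycentrics are the componentwise average.
(4/7+1/3)/2 = 19/42; similarly 13/42 and 5/21.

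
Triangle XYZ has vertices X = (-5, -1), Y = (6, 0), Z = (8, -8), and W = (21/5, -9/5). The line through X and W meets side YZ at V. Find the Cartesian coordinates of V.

(13/2, -2)

Barycentric coordinates of W with respect to XYZ: (1/5, 3/5, 1/5).
On side YZ the X-coordinate is zero; dropping W's X-weight 1/5 and renormalizing the remaining 3/5 : 1/5 gives weights 3/4, 1/4 on Y, Z.
V = (3/4)·(6, 0) + (1/4)·(8, -8) = (13/2, -2).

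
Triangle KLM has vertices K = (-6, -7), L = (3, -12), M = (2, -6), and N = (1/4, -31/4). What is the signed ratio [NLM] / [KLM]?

1/4

[KLM] = ½·((-6)·(-12−(-6)) + 3·(-6−(-7)) + 2·(-7−(-12))) = ½·(36 + 3 + 10) = 49/2.
[NLM] = ½·((1/4)·(-12−(-6)) + 3·(-6−(-31/4)) + 2·(-31/4−(-12))) = ½·(-3/2 + 21/4 + 17/2) = 49/8, so the ratio is (49/8)/(49/2) = 1/4.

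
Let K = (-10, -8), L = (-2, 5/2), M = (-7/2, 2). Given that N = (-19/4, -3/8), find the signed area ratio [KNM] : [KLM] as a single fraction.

1/4

[KLM] = ½·((-10)·(5/2−2) + (-2)·(2−(-8)) + (-7/2)·(-8−(5/2))) = ½·(-5 − 20 + 147/4) = 47/8.
[KNM] = ½·((-10)·(-3/8−2) + (-19/4)·(2−(-8)) + (-7/2)·(-8−(-3/8))) = ½·(95/4 − 95/2 + 427/16) = 47/32, so the ratio is (47/32)/(47/8) = 1/4.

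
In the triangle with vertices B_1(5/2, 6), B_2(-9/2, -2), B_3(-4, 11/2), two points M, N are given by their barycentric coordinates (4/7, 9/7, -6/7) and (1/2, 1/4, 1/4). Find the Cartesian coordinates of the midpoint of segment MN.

Barycentric coordinates of the midpoint are the average: (15/28, 43/56, -17/56).
Converting: (15/28)·B_1 + (43/56)·B_2 + (-17/56)·B_3 = (-101/112, 1/112).

(-101/112, 1/112)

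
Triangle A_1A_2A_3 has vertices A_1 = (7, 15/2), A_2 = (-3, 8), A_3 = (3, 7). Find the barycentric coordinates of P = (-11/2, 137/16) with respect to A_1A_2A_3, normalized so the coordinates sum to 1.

(1/8, 3/2, -5/8)

Signed area of the reference triangle: [A_1A_2A_3] = ½·(7·(8−7) + (-3)·(7−(15/2)) + 3·(15/2−8)) = ½·(7 + 3/2 − 3/2) = 7/2.
[PA_2A_3] = ½·((-11/2)·(8−7) + (-3)·(7−(137/16)) + 3·(137/16−8)) = ½·(-11/2 + 75/16 + 27/16) = 7/16, so the A_1-coordinate is (7/16)/(7/2) = 1/8.
[A_1PA_3] = ½·(7·(137/16−7) + (-11/2)·(7−(15/2)) + 3·(15/2−(137/16))) = ½·(175/16 + 11/4 − 51/16) = 21/4, so the A_2-coordinate is 3/2.
[A_1A_2P] = ½·(7·(8−(137/16)) + (-3)·(137/16−(15/2)) + (-11/2)·(15/2−8)) = ½·(-63/16 − 51/16 + 11/4) = -35/16, so the A_3-coordinate is -5/8.
Check: 1/8 + 3/2 − 5/8 = 1.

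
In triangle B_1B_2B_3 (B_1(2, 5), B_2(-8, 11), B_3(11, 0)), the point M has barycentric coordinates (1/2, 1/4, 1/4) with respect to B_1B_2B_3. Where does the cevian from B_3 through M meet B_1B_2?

(-4/3, 7)

Line B_3M meets B_1B_2 where the B_3-coordinate vanishes; zeroing M's B_3-weight and renormalizing leaves B_1, B_2-weights 1/2 : 1/4 → (2/3, 1/3).
So N = (2/3)·B_1 + (1/3)·B_2 = (-4/3, 7).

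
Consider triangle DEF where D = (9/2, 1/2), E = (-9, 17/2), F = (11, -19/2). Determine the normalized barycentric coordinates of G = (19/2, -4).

(1, -1/4, 1/4)

Signed area of the reference triangle: [DEF] = ½·((9/2)·(17/2−(-19/2)) + (-9)·(-19/2−(1/2)) + 11·(1/2−(17/2))) = ½·(81 + 90 − 88) = 83/2.
[GEF] = ½·((19/2)·(17/2−(-19/2)) + (-9)·(-19/2−(-4)) + 11·(-4−(17/2))) = ½·(171 + 99/2 − 275/2) = 83/2, so the D-coordinate is (83/2)/(83/2) = 1.
[DGF] = ½·((9/2)·(-4−(-19/2)) + (19/2)·(-19/2−(1/2)) + 11·(1/2−(-4))) = ½·(99/4 − 95 + 99/2) = -83/8, so the E-coordinate is -1/4.
[DEG] = ½·((9/2)·(17/2−(-4)) + (-9)·(-4−(1/2)) + (19/2)·(1/2−(17/2))) = ½·(225/4 + 81/2 − 76) = 83/8, so the F-coordinate is 1/4.
Check: 1 − 1/4 + 1/4 = 1.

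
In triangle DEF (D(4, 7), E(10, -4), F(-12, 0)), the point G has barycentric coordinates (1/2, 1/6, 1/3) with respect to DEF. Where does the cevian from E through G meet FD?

Line EG meets FD where the E-coordinate vanishes; zeroing G's E-weight and renormalizing leaves F, D-weights 1/3 : 1/2 → (2/5, 3/5).
So H = (2/5)·F + (3/5)·D = (-12/5, 21/5).

(-12/5, 21/5)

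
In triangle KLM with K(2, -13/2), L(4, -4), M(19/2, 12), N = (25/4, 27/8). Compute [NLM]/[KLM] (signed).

1/4

[KLM] = ½·(2·(-4−12) + 4·(12−(-13/2)) + (19/2)·(-13/2−(-4))) = ½·(-32 + 74 − 95/4) = 73/8.
[NLM] = ½·((25/4)·(-4−12) + 4·(12−(27/8)) + (19/2)·(27/8−(-4))) = ½·(-100 + 69/2 + 1121/16) = 73/32, so the ratio is (73/32)/(73/8) = 1/4.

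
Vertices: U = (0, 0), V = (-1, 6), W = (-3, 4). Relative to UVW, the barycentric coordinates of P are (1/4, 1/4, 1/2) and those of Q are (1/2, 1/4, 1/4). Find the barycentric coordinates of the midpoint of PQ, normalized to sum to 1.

Since both coordinate triples sum to 1, the midpoint's barycentrics are the componentwise average.
(1/4+1/2)/2 = 3/8; similarly 1/4 and 3/8.

(3/8, 1/4, 3/8)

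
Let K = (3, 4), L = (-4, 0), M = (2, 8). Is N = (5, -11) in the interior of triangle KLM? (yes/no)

Barycentric coordinates of N: (69/16, 7/32, -113/32).
The three coordinates are positive, positive, negative; a point is interior exactly when all three are positive.

no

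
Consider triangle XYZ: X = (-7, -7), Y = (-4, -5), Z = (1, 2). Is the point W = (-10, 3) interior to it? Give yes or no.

no

Barycentric coordinates of W: (82/11, -107/11, 36/11).
The three coordinates are positive, negative, positive; a point is interior exactly when all three are positive.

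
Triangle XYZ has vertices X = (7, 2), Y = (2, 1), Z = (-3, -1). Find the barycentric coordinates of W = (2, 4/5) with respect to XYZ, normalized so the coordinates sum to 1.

(1/5, 3/5, 1/5)

Signed area of the reference triangle: [XYZ] = ½·(7·(1−(-1)) + 2·(-1−2) + (-3)·(2−1)) = ½·(14 − 6 − 3) = 5/2.
[WYZ] = ½·(2·(1−(-1)) + 2·(-1−(4/5)) + (-3)·(4/5−1)) = ½·(4 − 18/5 + 3/5) = 1/2, so the X-coordinate is (1/2)/(5/2) = 1/5.
[XWZ] = ½·(7·(4/5−(-1)) + 2·(-1−2) + (-3)·(2−(4/5))) = ½·(63/5 − 6 − 18/5) = 3/2, so the Y-coordinate is 3/5.
[XYW] = ½·(7·(1−(4/5)) + 2·(4/5−2) + 2·(2−1)) = ½·(7/5 − 12/5 + 2) = 1/2, so the Z-coordinate is 1/5.
Check: 1/5 + 3/5 + 1/5 = 1.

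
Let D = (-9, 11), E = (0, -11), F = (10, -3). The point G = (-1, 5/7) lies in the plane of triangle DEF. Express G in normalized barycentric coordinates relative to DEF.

(3/7, 2/7, 2/7)

Signed area of the reference triangle: [DEF] = ½·((-9)·(-11−(-3)) + 0·(-3−11) + 10·(11−(-11))) = ½·(72 + 0 + 220) = 146.
[GEF] = ½·((-1)·(-11−(-3)) + 0·(-3−(5/7)) + 10·(5/7−(-11))) = ½·(8 + 0 + 820/7) = 438/7, so the D-coordinate is (438/7)/146 = 3/7.
[DGF] = ½·((-9)·(5/7−(-3)) + (-1)·(-3−11) + 10·(11−(5/7))) = ½·(-234/7 + 14 + 720/7) = 292/7, so the E-coordinate is 2/7.
[DEG] = ½·((-9)·(-11−(5/7)) + 0·(5/7−11) + (-1)·(11−(-11))) = ½·(738/7 + 0 − 22) = 292/7, so the F-coordinate is 2/7.
Check: 3/7 + 2/7 + 2/7 = 1.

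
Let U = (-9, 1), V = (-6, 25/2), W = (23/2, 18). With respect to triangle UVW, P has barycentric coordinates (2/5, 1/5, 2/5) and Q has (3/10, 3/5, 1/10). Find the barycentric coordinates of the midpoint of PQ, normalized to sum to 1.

Since both coordinate triples sum to 1, the midpoint's barycentrics are the componentwise average.
(2/5+3/10)/2 = 7/20; similarly 2/5 and 1/4.

(7/20, 2/5, 1/4)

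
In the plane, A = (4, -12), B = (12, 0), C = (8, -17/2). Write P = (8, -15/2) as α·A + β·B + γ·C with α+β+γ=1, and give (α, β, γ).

(1/5, 1/5, 3/5)

Signed area of the reference triangle: [ABC] = ½·(4·(0−(-17/2)) + 12·(-17/2−(-12)) + 8·(-12−0)) = ½·(34 + 42 − 96) = -10.
[PBC] = ½·(8·(0−(-17/2)) + 12·(-17/2−(-15/2)) + 8·(-15/2−0)) = ½·(68 − 12 − 60) = -2, so the A-coordinate is (-2)/(-10) = 1/5.
[APC] = ½·(4·(-15/2−(-17/2)) + 8·(-17/2−(-12)) + 8·(-12−(-15/2))) = ½·(4 + 28 − 36) = -2, so the B-coordinate is 1/5.
[ABP] = ½·(4·(0−(-15/2)) + 12·(-15/2−(-12)) + 8·(-12−0)) = ½·(30 + 54 − 96) = -6, so the C-coordinate is 3/5.
Check: 1/5 + 1/5 + 3/5 = 1.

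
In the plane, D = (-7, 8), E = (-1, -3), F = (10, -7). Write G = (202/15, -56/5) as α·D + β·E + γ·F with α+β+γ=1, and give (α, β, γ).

Signed area of the reference triangle: [DEF] = ½·((-7)·(-3−(-7)) + (-1)·(-7−8) + 10·(8−(-3))) = ½·(-28 + 15 + 110) = 97/2.
[GEF] = ½·((202/15)·(-3−(-7)) + (-1)·(-7−(-56/5)) + 10·(-56/5−(-3))) = ½·(808/15 − 21/5 − 82) = -97/6, so the D-coordinate is (-97/6)/(97/2) = -1/3.
[DGF] = ½·((-7)·(-56/5−(-7)) + (202/15)·(-7−8) + 10·(8−(-56/5))) = ½·(147/5 − 202 + 192) = 97/10, so the E-coordinate is 1/5.
[DEG] = ½·((-7)·(-3−(-56/5)) + (-1)·(-56/5−8) + (202/15)·(8−(-3))) = ½·(-287/5 + 96/5 + 2222/15) = 1649/30, so the F-coordinate is 17/15.

(-1/3, 1/5, 17/15)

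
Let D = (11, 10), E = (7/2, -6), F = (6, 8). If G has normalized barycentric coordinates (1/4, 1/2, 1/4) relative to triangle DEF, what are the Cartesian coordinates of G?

G = (1/4)·D + (1/2)·E + (1/4)·F.
x-coordinate: (1/4)·11 + (1/2)·(7/2) + (1/4)·6 = 6.
y-coordinate: (1/4)·10 + (1/2)·(-6) + (1/4)·8 = 3/2.

(6, 3/2)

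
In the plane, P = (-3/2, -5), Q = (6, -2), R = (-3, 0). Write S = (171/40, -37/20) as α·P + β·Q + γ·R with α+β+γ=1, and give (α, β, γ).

(1/20, 4/5, 3/20)

Signed area of the reference triangle: [PQR] = ½·((-3/2)·(-2−0) + 6·(0−(-5)) + (-3)·(-5−(-2))) = ½·(3 + 30 + 9) = 21.
[SQR] = ½·((171/40)·(-2−0) + 6·(0−(-37/20)) + (-3)·(-37/20−(-2))) = ½·(-171/20 + 111/10 − 9/20) = 21/20, so the P-coordinate is (21/20)/21 = 1/20.
[PSR] = ½·((-3/2)·(-37/20−0) + (171/40)·(0−(-5)) + (-3)·(-5−(-37/20))) = ½·(111/40 + 171/8 + 189/20) = 84/5, so the Q-coordinate is 4/5.
[PQS] = ½·((-3/2)·(-2−(-37/20)) + 6·(-37/20−(-5)) + (171/40)·(-5−(-2))) = ½·(9/40 + 189/10 − 513/40) = 63/20, so the R-coordinate is 3/20.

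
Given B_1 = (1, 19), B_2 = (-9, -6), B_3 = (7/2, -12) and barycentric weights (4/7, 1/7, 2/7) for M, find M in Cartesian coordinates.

(2/7, 46/7)

M = (4/7)·B_1 + (1/7)·B_2 + (2/7)·B_3.
x-coordinate: (4/7)·1 + (1/7)·(-9) + (2/7)·(7/2) = 2/7.
y-coordinate: (4/7)·19 + (1/7)·(-6) + (2/7)·(-12) = 46/7.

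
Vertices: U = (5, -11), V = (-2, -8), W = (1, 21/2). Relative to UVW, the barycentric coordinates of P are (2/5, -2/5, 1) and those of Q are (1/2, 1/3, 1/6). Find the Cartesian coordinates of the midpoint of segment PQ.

Barycentric coordinates of the midpoint are the average: (9/20, -1/30, 7/12).
Converting: (9/20)·U + (-1/30)·V + (7/12)·W = (29/10, 173/120).

(29/10, 173/120)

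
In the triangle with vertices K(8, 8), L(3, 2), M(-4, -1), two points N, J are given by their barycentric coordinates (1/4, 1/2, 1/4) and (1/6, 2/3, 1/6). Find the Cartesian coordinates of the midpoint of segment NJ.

Barycentric coordinates of the midpoint are the average: (5/24, 7/12, 5/24).
Converting: (5/24)·K + (7/12)·L + (5/24)·M = (31/12, 21/8).

(31/12, 21/8)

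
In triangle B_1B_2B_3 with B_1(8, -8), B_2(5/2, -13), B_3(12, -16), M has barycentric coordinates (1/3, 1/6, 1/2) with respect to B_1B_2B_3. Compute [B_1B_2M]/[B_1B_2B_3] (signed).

The signed ratio [B_1B_2M]/[B_1B_2B_3] equals the barycentric coordinate of M at vertex B_3, which is 1/2.

1/2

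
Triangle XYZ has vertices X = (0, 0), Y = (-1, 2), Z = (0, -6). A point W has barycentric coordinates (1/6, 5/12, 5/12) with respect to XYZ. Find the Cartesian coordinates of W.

(-5/12, -5/3)

W = (1/6)·X + (5/12)·Y + (5/12)·Z.
x-coordinate: (1/6)·0 + (5/12)·(-1) + (5/12)·0 = -5/12.
y-coordinate: (1/6)·0 + (5/12)·2 + (5/12)·(-6) = -5/3.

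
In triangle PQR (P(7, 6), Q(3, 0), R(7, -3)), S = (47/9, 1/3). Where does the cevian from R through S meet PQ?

(13/3, 2)

Barycentric coordinates of S with respect to PQR: (2/9, 4/9, 1/3).
On side PQ the R-coordinate is zero; dropping S's R-weight 1/3 and renormalizing the remaining 2/9 : 4/9 gives weights 1/3, 2/3 on P, Q.
T = (1/3)·(7, 6) + (2/3)·(3, 0) = (13/3, 2).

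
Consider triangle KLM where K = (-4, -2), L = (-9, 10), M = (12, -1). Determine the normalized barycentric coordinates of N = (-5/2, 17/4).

(1/4, 1/2, 1/4)

Signed area of the reference triangle: [KLM] = ½·((-4)·(10−(-1)) + (-9)·(-1−(-2)) + 12·(-2−10)) = ½·(-44 − 9 − 144) = -197/2.
[NLM] = ½·((-5/2)·(10−(-1)) + (-9)·(-1−(17/4)) + 12·(17/4−10)) = ½·(-55/2 + 189/4 − 69) = -197/8, so the K-coordinate is (-197/8)/(-197/2) = 1/4.
[KNM] = ½·((-4)·(17/4−(-1)) + (-5/2)·(-1−(-2)) + 12·(-2−(17/4))) = ½·(-21 − 5/2 − 75) = -197/4, so the L-coordinate is 1/2.
[KLN] = ½·((-4)·(10−(17/4)) + (-9)·(17/4−(-2)) + (-5/2)·(-2−10)) = ½·(-23 − 225/4 + 30) = -197/8, so the M-coordinate is 1/4.
Check: 1/4 + 1/2 + 1/4 = 1.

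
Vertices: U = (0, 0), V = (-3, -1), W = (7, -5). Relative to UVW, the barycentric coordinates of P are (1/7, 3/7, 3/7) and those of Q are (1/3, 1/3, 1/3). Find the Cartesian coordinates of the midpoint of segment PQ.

Barycentric coordinates of the midpoint are the average: (5/21, 8/21, 8/21).
Converting: (5/21)·U + (8/21)·V + (8/21)·W = (32/21, -16/7).

(32/21, -16/7)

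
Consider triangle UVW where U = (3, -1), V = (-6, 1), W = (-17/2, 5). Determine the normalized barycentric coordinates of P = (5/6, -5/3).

(2/3, 2/3, -1/3)

Signed area of the reference triangle: [UVW] = ½·(3·(1−5) + (-6)·(5−(-1)) + (-17/2)·(-1−1)) = ½·(-12 − 36 + 17) = -31/2.
[PVW] = ½·((5/6)·(1−5) + (-6)·(5−(-5/3)) + (-17/2)·(-5/3−1)) = ½·(-10/3 − 40 + 68/3) = -31/3, so the U-coordinate is (-31/3)/(-31/2) = 2/3.
[UPW] = ½·(3·(-5/3−5) + (5/6)·(5−(-1)) + (-17/2)·(-1−(-5/3))) = ½·(-20 + 5 − 17/3) = -31/3, so the V-coordinate is 2/3.
[UVP] = ½·(3·(1−(-5/3)) + (-6)·(-5/3−(-1)) + (5/6)·(-1−1)) = ½·(8 + 4 − 5/3) = 31/6, so the W-coordinate is -1/3.
Check: 2/3 + 2/3 − 1/3 = 1.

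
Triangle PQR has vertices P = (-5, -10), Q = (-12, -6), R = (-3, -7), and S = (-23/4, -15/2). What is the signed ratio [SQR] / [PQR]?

[PQR] = ½·((-5)·(-6−(-7)) + (-12)·(-7−(-10)) + (-3)·(-10−(-6))) = ½·(-5 − 36 + 12) = -29/2.
[SQR] = ½·((-23/4)·(-6−(-7)) + (-12)·(-7−(-15/2)) + (-3)·(-15/2−(-6))) = ½·(-23/4 − 6 + 9/2) = -29/8, so the ratio is (-29/8)/(-29/2) = 1/4.

1/4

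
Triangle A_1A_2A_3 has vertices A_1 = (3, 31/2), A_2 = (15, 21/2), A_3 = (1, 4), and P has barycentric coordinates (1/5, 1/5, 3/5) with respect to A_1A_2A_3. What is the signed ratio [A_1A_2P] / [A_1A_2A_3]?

3/5

The signed ratio [A_1A_2P]/[A_1A_2A_3] equals the barycentric coordinate of P at vertex A_3, which is 3/5.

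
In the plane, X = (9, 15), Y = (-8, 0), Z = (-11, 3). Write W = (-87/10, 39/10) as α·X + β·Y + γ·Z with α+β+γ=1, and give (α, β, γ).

(1/10, 1/10, 4/5)

Signed area of the reference triangle: [XYZ] = ½·(9·(0−3) + (-8)·(3−15) + (-11)·(15−0)) = ½·(-27 + 96 − 165) = -48.
[WYZ] = ½·((-87/10)·(0−3) + (-8)·(3−(39/10)) + (-11)·(39/10−0)) = ½·(261/10 + 36/5 − 429/10) = -24/5, so the X-coordinate is (-24/5)/(-48) = 1/10.
[XWZ] = ½·(9·(39/10−3) + (-87/10)·(3−15) + (-11)·(15−(39/10))) = ½·(81/10 + 522/5 − 1221/10) = -24/5, so the Y-coordinate is 1/10.
[XYW] = ½·(9·(0−(39/10)) + (-8)·(39/10−15) + (-87/10)·(15−0)) = ½·(-351/10 + 444/5 − 261/2) = -192/5, so the Z-coordinate is 4/5.
Check: 1/10 + 1/10 + 4/5 = 1.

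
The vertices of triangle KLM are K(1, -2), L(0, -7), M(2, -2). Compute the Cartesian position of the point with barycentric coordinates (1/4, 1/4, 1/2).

N = (1/4)·K + (1/4)·L + (1/2)·M.
x-coordinate: (1/4)·1 + (1/4)·0 + (1/2)·2 = 5/4.
y-coordinate: (1/4)·(-2) + (1/4)·(-7) + (1/2)·(-2) = -13/4.

(5/4, -13/4)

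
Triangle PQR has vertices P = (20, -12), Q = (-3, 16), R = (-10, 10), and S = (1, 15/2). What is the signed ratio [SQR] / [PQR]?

[PQR] = ½·(20·(16−10) + (-3)·(10−(-12)) + (-10)·(-12−16)) = ½·(120 − 66 + 280) = 167.
[SQR] = ½·(1·(16−10) + (-3)·(10−(15/2)) + (-10)·(15/2−16)) = ½·(6 − 15/2 + 85) = 167/4, so the ratio is (167/4)/167 = 1/4.

1/4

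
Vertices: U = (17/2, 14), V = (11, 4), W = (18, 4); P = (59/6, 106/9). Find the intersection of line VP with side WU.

(155/16, 51/4)

Barycentric coordinates of P with respect to UVW: (7/9, 1/9, 1/9).
On side WU the V-coordinate is zero; dropping P's V-weight 1/9 and renormalizing the remaining 1/9 : 7/9 gives weights 1/8, 7/8 on W, U.
Q = (1/8)·(18, 4) + (7/8)·(17/2, 14) = (155/16, 51/4).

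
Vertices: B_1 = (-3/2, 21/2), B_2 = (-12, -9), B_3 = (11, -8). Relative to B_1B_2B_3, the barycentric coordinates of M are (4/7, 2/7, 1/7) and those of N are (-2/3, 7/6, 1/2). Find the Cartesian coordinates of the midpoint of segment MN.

Barycentric coordinates of the midpoint are the average: (-1/21, 61/84, 9/28).
Converting: (-1/21)·B_1 + (61/84)·B_2 + (9/28)·B_3 = (-143/28, -269/28).

(-143/28, -269/28)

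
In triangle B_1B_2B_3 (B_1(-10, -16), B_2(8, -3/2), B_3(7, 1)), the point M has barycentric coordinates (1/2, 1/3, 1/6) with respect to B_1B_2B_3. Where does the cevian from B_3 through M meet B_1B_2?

(-14/5, -51/5)

Line B_3M meets B_1B_2 where the B_3-coordinate vanishes; zeroing M's B_3-weight and renormalizing leaves B_1, B_2-weights 1/2 : 1/3 → (3/5, 2/5).
So N = (3/5)·B_1 + (2/5)·B_2 = (-14/5, -51/5).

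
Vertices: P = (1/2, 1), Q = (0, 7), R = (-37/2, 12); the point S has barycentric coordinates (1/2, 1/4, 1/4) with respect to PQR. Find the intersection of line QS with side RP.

(-35/6, 14/3)

Line QS meets RP where the Q-coordinate vanishes; zeroing S's Q-weight and renormalizing leaves R, P-weights 1/4 : 1/2 → (1/3, 2/3).
So T = (1/3)·R + (2/3)·P = (-35/6, 14/3).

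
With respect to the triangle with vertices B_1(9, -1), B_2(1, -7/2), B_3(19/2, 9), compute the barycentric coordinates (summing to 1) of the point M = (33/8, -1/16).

Signed area of the reference triangle: [B_1B_2B_3] = ½·(9·(-7/2−9) + 1·(9−(-1)) + (19/2)·(-1−(-7/2))) = ½·(-225/2 + 10 + 95/4) = -315/8.
[MB_2B_3] = ½·((33/8)·(-7/2−9) + 1·(9−(-1/16)) + (19/2)·(-1/16−(-7/2))) = ½·(-825/16 + 145/16 + 1045/32) = -315/64, so the B_1-coordinate is (-315/64)/(-315/8) = 1/8.
[B_1MB_3] = ½·(9·(-1/16−9) + (33/8)·(9−(-1)) + (19/2)·(-1−(-1/16))) = ½·(-1305/16 + 165/4 − 285/32) = -1575/64, so the B_2-coordinate is 5/8.
[B_1B_2M] = ½·(9·(-7/2−(-1/16)) + 1·(-1/16−(-1)) + (33/8)·(-1−(-7/2))) = ½·(-495/16 + 15/16 + 165/16) = -315/32, so the B_3-coordinate is 1/4.
Check: 1/8 + 5/8 + 1/4 = 1.

(1/8, 5/8, 1/4)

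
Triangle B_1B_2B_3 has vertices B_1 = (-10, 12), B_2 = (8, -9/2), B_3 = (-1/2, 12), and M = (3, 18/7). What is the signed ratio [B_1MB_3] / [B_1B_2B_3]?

[B_1B_2B_3] = ½·((-10)·(-9/2−12) + 8·(12−12) + (-1/2)·(12−(-9/2))) = ½·(165 + 0 − 33/4) = 627/8.
[B_1MB_3] = ½·((-10)·(18/7−12) + 3·(12−12) + (-1/2)·(12−(18/7))) = ½·(660/7 + 0 − 33/7) = 627/14, so the ratio is (627/14)/(627/8) = 4/7.

4/7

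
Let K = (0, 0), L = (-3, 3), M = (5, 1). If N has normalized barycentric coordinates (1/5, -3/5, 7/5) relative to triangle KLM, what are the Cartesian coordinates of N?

N = (1/5)·K + (-3/5)·L + (7/5)·M.
x-coordinate: (1/5)·0 + (-3/5)·(-3) + (7/5)·5 = 44/5.
y-coordinate: (1/5)·0 + (-3/5)·3 + (7/5)·1 = -2/5.

(44/5, -2/5)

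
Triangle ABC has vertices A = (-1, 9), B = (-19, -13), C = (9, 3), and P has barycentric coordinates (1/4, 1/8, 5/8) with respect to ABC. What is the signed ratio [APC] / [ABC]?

1/8

The signed ratio [APC]/[ABC] equals the barycentric coordinate of P at vertex B, which is 1/8.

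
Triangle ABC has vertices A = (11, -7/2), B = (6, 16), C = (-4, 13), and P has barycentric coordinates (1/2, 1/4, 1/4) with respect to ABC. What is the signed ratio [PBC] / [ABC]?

1/2

The signed ratio [PBC]/[ABC] equals the barycentric coordinate of P at vertex A, which is 1/2.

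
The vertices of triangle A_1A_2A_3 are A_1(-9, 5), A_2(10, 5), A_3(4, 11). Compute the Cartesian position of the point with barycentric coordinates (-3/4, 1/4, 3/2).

P = (-3/4)·A_1 + (1/4)·A_2 + (3/2)·A_3.
x-coordinate: (-3/4)·(-9) + (1/4)·10 + (3/2)·4 = 61/4.
y-coordinate: (-3/4)·5 + (1/4)·5 + (3/2)·11 = 14.

(61/4, 14)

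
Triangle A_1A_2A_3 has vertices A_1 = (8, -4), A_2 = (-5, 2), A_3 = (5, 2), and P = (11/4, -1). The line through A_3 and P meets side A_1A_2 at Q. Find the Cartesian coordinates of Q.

(17/7, -10/7)

Barycentric coordinates of P with respect to A_1A_2A_3: (1/2, 3/8, 1/8).
On side A_1A_2 the A_3-coordinate is zero; dropping P's A_3-weight 1/8 and renormalizing the remaining 1/2 : 3/8 gives weights 4/7, 3/7 on A_1, A_2.
Q = (4/7)·(8, -4) + (3/7)·(-5, 2) = (17/7, -10/7).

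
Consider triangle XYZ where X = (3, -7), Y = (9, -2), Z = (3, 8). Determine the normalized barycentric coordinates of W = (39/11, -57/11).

Signed area of the reference triangle: [XYZ] = ½·(3·(-2−8) + 9·(8−(-7)) + 3·(-7−(-2))) = ½·(-30 + 135 − 15) = 45.
[WYZ] = ½·((39/11)·(-2−8) + 9·(8−(-57/11)) + 3·(-57/11−(-2))) = ½·(-390/11 + 1305/11 − 105/11) = 405/11, so the X-coordinate is (405/11)/45 = 9/11.
[XWZ] = ½·(3·(-57/11−8) + (39/11)·(8−(-7)) + 3·(-7−(-57/11))) = ½·(-435/11 + 585/11 − 60/11) = 45/11, so the Y-coordinate is 1/11.
[XYW] = ½·(3·(-2−(-57/11)) + 9·(-57/11−(-7)) + (39/11)·(-7−(-2))) = ½·(105/11 + 180/11 − 195/11) = 45/11, so the Z-coordinate is 1/11.

(9/11, 1/11, 1/11)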